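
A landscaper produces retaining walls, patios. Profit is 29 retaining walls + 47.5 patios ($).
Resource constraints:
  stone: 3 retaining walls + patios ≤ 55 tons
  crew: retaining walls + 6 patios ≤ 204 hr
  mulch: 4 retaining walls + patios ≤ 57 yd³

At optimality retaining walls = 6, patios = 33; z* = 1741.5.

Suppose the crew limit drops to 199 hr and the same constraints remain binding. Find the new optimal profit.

1706.5

At the optimum: stone uses 51 of 55 (slack = 4); crew uses 204 of 204 (binding); mulch uses 57 of 57 (binding).
By complementary slackness, y = 0 for the non-binding constraint.
Dual feasibility on the basic columns requires 1·y_crew + 4·y_mulch = 29, 6·y_crew + 1·y_mulch = 47.5.
→ y_crew = 7 and y_mulch = 5.5.
Δz = y_crew·Δb = 7 × (-5) = -35, so new z* = 1741.5 − 35 = 1706.5.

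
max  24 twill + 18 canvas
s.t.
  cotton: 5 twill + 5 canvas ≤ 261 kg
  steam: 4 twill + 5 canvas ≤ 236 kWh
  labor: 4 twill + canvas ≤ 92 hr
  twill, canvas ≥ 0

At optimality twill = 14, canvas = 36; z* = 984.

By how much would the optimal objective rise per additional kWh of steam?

Check each constraint at x*: cotton 250/261 (slack 11); steam 236/236 (tight); labor 92/92 (tight).
By complementary slackness, y = 0 for the non-binding constraint.
The binding rows give the dual system: 4·y_steam + 4·y_labor = 24 and 5·y_steam + 1·y_labor = 18.
This yields shadow prices y_steam = 3, y_labor = 3.
Shadow price of steam = 3.

3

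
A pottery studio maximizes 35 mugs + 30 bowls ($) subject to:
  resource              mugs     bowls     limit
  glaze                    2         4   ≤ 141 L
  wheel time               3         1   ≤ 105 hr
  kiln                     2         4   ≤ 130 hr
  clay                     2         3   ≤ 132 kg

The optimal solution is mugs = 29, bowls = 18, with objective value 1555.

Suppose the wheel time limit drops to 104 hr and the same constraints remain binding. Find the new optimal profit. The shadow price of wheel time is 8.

1547

Δb = -1, so new z* = 1555 + (8)·(-1) = 1555 − 8 = 1547.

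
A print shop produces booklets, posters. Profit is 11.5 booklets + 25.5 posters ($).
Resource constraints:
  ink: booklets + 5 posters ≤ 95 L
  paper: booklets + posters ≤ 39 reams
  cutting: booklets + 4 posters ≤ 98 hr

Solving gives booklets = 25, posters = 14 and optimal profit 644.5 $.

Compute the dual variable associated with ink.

Binding: ink and paper. Non-binding: cutting (17 unused).
Since cutting is not tight, its dual is 0.
The binding rows give the dual system: 1·y_ink + 1·y_paper = 11.5 and 5·y_ink + 1·y_paper = 25.5.
→ y_ink = 3.5 and y_paper = 8.
Shadow price of ink = 3.5.

3.5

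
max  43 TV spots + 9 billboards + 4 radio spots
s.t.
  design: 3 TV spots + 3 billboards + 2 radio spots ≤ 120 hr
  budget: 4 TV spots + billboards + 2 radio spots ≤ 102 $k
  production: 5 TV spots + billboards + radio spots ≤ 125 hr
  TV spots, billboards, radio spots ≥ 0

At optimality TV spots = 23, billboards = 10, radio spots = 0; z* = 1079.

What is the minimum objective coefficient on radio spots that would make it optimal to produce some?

Check each constraint at x*: design 99/120 (slack 21); budget 102/102 (tight); production 125/125 (tight).
Since design is not tight, its dual is 0.
Dual feasibility on the basic columns requires 4·y_budget + 5·y_production = 43, 1·y_budget + 1·y_production = 9.
Solving: y_budget = 2, y_production = 7.
radio spots enters the basis when its profit ≥ yᵀa₃ = 2·2 + 7·1 = 11.

11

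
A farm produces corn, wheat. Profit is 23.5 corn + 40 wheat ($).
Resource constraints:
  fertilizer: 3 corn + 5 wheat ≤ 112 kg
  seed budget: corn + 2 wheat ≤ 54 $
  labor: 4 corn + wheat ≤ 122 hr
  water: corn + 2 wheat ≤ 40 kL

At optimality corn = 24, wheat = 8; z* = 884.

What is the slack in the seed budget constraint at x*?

seed budget used = 1·24 + 2·8 = 40; slack = 54 − 40 = 14.

14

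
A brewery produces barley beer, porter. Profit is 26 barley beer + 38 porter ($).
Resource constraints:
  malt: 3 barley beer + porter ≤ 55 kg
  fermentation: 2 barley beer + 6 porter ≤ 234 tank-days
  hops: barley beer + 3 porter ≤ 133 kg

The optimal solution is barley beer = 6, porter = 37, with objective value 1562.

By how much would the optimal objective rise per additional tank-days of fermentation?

5.5

At the optimum: malt uses 55 of 55 (binding); fermentation uses 234 of 234 (binding); hops uses 117 of 133 (slack = 16).
Slack constraints have shadow price 0 (complementary slackness).
Dual feasibility on the basic columns requires 3·y_malt + 2·y_fermentation = 26, 1·y_malt + 6·y_fermentation = 38.
This yields shadow prices y_malt = 5, y_fermentation = 5.5.
Shadow price of fermentation = 5.5.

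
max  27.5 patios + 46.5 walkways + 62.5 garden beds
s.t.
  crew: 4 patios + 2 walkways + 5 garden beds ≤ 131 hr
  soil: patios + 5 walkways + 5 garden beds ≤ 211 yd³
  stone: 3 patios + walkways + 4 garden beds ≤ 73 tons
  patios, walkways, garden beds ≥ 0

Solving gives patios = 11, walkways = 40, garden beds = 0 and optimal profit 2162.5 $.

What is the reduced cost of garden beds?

-3.5

Binding: soil and stone. Non-binding: crew (7 unused).
By complementary slackness, y = 0 for the non-binding constraint.
Dual feasibility on the basic columns requires 1·y_soil + 3·y_stone = 27.5, 5·y_soil + 1·y_stone = 46.5.
This yields shadow prices y_soil = 8, y_stone = 6.5.
Reduced cost of garden beds: c₃ − yᵀa₃ = 62.5 − (8·5 + 6.5·4) = 62.5 − 66 = -3.5.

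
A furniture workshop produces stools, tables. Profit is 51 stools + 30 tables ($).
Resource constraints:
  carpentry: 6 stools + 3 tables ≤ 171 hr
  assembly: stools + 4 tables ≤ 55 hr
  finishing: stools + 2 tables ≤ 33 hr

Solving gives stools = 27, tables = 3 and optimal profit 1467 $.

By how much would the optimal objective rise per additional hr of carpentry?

8

Binding: carpentry and finishing. Non-binding: assembly (16 unused).
Since assembly is not tight, its dual is 0.
The binding rows give the dual system: 6·y_carpentry + 1·y_finishing = 51 and 3·y_carpentry + 2·y_finishing = 30.
→ y_carpentry = 8 and y_finishing = 3.
Shadow price of carpentry = 8.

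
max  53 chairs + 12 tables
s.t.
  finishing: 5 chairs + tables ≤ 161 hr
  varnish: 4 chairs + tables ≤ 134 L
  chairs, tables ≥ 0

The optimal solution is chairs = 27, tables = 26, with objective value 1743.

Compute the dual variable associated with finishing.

5

Check each constraint at x*: finishing 161/161 (tight); varnish 134/134 (tight).
From A_Bᵀ y = c: 5·y_finishing + 4·y_varnish = 53; 1·y_finishing + 1·y_varnish = 12.
This yields shadow prices y_finishing = 5, y_varnish = 7.
Shadow price of finishing = 5.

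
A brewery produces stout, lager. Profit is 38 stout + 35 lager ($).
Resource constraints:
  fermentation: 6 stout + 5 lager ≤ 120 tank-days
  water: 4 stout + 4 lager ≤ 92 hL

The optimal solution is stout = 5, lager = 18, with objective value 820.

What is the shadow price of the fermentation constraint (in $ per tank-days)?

3

Check each constraint at x*: fermentation 120/120 (tight); water 92/92 (tight).
Dual feasibility on the basic columns requires 6·y_fermentation + 4·y_water = 38, 5·y_fermentation + 4·y_water = 35.
This yields shadow prices y_fermentation = 3, y_water = 5.
Shadow price of fermentation = 3.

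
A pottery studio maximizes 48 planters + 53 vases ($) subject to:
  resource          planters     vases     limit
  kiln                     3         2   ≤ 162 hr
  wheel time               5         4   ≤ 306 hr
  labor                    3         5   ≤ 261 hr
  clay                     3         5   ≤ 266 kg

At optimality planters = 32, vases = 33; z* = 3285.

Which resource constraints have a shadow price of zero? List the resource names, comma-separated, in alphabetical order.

clay, wheel time

kiln: 162/162 (binding)
wheel time: 292/306 (slack 14)
labor: 261/261 (binding)
clay: 261/266 (slack 5)
By complementary slackness, a constraint with positive slack has shadow price 0 → clay, wheel time.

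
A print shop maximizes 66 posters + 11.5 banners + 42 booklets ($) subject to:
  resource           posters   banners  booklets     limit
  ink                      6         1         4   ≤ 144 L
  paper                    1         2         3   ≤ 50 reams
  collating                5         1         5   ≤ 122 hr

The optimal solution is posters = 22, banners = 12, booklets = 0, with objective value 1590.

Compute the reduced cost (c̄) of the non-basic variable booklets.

-7

At the optimum: ink uses 144 of 144 (binding); paper uses 46 of 50 (slack = 4); collating uses 122 of 122 (binding).
Slack constraints have shadow price 0 (complementary slackness).
From A_Bᵀ y = c: 6·y_ink + 5·y_collating = 66; 1·y_ink + 1·y_collating = 11.5.
→ y_ink = 8.5 and y_collating = 3.
Reduced cost of booklets: c₃ − yᵀa₃ = 42 − (8.5·4 + 3·5) = 42 − 49 = -7.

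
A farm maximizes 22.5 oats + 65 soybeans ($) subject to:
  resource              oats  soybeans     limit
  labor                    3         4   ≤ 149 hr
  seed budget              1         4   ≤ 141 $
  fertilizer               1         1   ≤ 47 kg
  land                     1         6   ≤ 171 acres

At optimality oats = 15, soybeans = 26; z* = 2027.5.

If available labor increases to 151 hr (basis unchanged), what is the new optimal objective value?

2037.5

Binding: labor and land. Non-binding: seed budget (22 unused), fertilizer (6 unused).
Slack constraints have shadow price 0 (complementary slackness).
From A_Bᵀ y = c: 3·y_labor + 1·y_land = 22.5; 4·y_labor + 6·y_land = 65.
This yields shadow prices y_labor = 5, y_land = 7.5.
Δz = y_labor·Δb = 5 × (2) = 10, so new z* = 2027.5 + 10 = 2037.5.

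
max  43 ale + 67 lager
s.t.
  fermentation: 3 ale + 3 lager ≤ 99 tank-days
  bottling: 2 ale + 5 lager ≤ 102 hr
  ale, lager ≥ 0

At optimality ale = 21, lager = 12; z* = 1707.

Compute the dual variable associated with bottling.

Both fermentation and bottling are binding at x*.
From A_Bᵀ y = c: 3·y_fermentation + 2·y_bottling = 43; 3·y_fermentation + 5·y_bottling = 67.
This yields shadow prices y_fermentation = 9, y_bottling = 8.
Shadow price of bottling = 8.

8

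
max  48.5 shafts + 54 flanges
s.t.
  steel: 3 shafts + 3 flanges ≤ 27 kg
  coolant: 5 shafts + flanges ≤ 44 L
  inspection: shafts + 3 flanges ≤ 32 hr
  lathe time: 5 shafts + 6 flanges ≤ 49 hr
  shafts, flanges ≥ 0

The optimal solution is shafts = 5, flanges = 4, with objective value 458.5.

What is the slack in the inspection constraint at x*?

15

inspection used = 1·5 + 3·4 = 17; slack = 32 − 17 = 15.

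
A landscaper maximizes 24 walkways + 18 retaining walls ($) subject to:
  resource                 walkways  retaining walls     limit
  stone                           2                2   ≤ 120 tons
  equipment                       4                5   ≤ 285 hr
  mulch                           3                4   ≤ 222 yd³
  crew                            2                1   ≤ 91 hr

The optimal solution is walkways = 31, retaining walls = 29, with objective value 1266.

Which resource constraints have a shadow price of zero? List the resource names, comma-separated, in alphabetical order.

stone: 120/120 (binding)
equipment: 269/285 (slack 16)
mulch: 209/222 (slack 13)
crew: 91/91 (binding)
By complementary slackness, a constraint with positive slack has shadow price 0 → equipment, mulch.

equipment, mulch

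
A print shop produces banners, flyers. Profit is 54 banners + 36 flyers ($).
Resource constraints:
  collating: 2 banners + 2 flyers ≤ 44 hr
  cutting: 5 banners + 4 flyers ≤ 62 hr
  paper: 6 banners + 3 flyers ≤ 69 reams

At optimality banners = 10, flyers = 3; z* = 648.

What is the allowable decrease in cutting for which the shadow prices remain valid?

Binding constraints: cutting, paper. The basis is B = [[5,4],[6,3]] with det -9.
Per unit decrease in cutting, x* moves by d = (0.3333, -0.6667).
The basis stays optimal until flyers reaches 0; allowable decrease = 4.5 hr.

4.5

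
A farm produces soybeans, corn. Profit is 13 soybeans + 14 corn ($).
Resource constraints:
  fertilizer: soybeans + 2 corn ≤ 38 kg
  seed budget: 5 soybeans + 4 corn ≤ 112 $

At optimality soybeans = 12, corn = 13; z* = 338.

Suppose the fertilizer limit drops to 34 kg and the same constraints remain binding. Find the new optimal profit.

Both fertilizer and seed budget are binding at x*.
The binding rows give the dual system: 1·y_fertilizer + 5·y_seed budget = 13 and 2·y_fertilizer + 4·y_seed budget = 14.
Solving: y_fertilizer = 3, y_seed budget = 2.
Δz = y_fertilizer·Δb = 3 × (-4) = -12, so new z* = 338 − 12 = 326.

326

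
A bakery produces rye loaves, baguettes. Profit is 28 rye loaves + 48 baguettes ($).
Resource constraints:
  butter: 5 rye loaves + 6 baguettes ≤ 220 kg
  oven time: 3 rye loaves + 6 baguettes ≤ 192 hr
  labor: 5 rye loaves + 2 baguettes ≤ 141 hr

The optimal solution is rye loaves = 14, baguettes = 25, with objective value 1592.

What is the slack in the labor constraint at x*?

labor used = 5·14 + 2·25 = 120; slack = 141 − 120 = 21.

21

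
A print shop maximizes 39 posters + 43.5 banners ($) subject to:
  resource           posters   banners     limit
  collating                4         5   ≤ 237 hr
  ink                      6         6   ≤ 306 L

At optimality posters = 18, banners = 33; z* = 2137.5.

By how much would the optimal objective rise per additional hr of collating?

Both collating and ink are binding at x*.
From A_Bᵀ y = c: 4·y_collating + 6·y_ink = 39; 5·y_collating + 6·y_ink = 43.5.
Solving: y_collating = 4.5, y_ink = 3.5.
Shadow price of collating = 4.5.

4.5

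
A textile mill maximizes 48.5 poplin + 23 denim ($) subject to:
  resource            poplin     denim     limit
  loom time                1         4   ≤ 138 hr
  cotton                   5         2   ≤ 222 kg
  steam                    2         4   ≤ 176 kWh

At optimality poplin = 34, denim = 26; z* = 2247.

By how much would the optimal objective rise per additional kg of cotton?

9.5

Check each constraint at x*: loom time 138/138 (tight); cotton 222/222 (tight); steam 172/176 (slack 4).
By complementary slackness, y = 0 for the non-binding constraint.
Dual feasibility on the basic columns requires 1·y_loom time + 5·y_cotton = 48.5, 4·y_loom time + 2·y_cotton = 23.
→ y_loom time = 1 and y_cotton = 9.5.
Shadow price of cotton = 9.5.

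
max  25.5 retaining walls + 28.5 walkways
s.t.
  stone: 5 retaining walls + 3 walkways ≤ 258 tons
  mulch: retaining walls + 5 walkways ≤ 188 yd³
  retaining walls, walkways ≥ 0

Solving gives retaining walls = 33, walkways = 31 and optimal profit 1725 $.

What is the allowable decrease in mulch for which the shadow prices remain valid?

136.4

Binding constraints: stone, mulch. The basis is B = [[5,3],[1,5]] with det 22.
Per unit decrease in mulch, x* moves by d = (0.1364, -0.2273).
The basis stays optimal until walkways reaches 0; allowable decrease = 136.4 yd³.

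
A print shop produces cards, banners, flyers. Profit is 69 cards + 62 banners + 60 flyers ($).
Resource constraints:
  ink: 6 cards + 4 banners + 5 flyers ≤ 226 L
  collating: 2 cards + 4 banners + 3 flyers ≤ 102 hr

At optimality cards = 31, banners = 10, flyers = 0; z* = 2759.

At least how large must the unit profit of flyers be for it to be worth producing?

Both ink and collating are binding at x*.
From A_Bᵀ y = c: 6·y_ink + 2·y_collating = 69; 4·y_ink + 4·y_collating = 62.
This yields shadow prices y_ink = 9.5, y_collating = 6.
flyers enters the basis when its profit ≥ yᵀa₃ = 9.5·5 + 6·3 = 65.5.

65.5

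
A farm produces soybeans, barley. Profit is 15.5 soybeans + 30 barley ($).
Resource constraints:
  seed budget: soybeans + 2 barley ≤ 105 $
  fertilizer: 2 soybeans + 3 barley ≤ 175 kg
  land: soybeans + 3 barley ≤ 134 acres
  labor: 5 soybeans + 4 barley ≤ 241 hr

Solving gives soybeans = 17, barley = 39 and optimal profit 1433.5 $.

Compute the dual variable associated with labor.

At the optimum: seed budget uses 95 of 105 (slack = 10); fertilizer uses 151 of 175 (slack = 24); land uses 134 of 134 (binding); labor uses 241 of 241 (binding).
By complementary slackness, y = 0 for the non-binding constraints.
From A_Bᵀ y = c: 1·y_land + 5·y_labor = 15.5; 3·y_land + 4·y_labor = 30.
→ y_land = 8 and y_labor = 1.5.
Shadow price of labor = 1.5.

1.5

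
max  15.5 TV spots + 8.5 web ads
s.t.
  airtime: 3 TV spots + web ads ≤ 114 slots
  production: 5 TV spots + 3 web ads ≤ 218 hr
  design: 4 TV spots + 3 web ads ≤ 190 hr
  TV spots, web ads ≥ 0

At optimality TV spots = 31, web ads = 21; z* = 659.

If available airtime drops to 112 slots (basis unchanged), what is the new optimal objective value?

Check each constraint at x*: airtime 114/114 (tight); production 218/218 (tight); design 187/190 (slack 3).
Slack constraints have shadow price 0 (complementary slackness).
Dual feasibility on the basic columns requires 3·y_airtime + 5·y_production = 15.5, 1·y_airtime + 3·y_production = 8.5.
Solving: y_airtime = 1, y_production = 2.5.
Δz = y_airtime·Δb = 1 × (-2) = -2, so new z* = 659 − 2 = 657.

657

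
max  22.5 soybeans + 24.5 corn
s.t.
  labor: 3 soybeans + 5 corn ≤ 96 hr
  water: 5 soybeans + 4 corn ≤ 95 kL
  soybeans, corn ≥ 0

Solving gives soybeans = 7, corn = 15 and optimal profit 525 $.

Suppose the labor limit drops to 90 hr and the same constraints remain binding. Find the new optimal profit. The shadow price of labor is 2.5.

Δb = -6, so new z* = 525 + (2.5)·(-6) = 525 − 15 = 510.

510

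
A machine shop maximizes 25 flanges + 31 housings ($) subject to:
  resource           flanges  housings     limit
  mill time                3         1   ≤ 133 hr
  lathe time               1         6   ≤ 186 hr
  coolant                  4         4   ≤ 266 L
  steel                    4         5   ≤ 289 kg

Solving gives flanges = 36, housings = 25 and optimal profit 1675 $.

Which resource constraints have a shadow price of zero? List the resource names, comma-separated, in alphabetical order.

mill time: 133/133 (binding)
lathe time: 186/186 (binding)
coolant: 244/266 (slack 22)
steel: 269/289 (slack 20)
By complementary slackness, a constraint with positive slack has shadow price 0 → coolant, steel.

coolant, steel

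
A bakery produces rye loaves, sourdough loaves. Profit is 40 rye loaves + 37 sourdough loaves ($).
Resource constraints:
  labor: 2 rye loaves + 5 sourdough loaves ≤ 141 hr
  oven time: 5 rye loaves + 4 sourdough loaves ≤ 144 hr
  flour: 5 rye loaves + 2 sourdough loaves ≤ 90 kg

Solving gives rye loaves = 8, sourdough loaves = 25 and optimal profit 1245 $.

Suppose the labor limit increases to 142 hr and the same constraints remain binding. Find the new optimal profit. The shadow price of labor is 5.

1250

Δb = 1, so new z* = 1245 + (5)·(1) = 1245 + 5 = 1250.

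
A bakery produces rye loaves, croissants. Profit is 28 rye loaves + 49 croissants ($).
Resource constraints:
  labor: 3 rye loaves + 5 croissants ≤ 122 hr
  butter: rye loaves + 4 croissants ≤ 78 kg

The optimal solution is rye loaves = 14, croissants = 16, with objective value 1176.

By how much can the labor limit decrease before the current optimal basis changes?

24.5

Binding constraints: labor, butter. The basis is B = [[3,5],[1,4]] with det 7.
Per unit decrease in labor, x* moves by d = (-0.5714, 0.1429).
The basis stays optimal until rye loaves reaches 0; allowable decrease = 24.5 hr.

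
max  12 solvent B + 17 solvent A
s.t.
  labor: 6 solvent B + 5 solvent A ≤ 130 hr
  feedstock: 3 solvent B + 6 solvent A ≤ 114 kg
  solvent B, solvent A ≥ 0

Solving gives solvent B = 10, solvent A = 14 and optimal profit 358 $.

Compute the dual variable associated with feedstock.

Both labor and feedstock are binding at x*.
The binding rows give the dual system: 6·y_labor + 3·y_feedstock = 12 and 5·y_labor + 6·y_feedstock = 17.
→ y_labor = 1 and y_feedstock = 2.
Shadow price of feedstock = 2.

2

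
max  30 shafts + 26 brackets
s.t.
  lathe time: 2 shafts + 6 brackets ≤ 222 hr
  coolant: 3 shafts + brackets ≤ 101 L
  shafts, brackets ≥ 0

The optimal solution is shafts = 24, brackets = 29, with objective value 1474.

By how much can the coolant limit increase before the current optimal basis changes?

232

Binding constraints: lathe time, coolant. The basis is B = [[2,6],[3,1]] with det -16.
Per unit increase in coolant, x* moves by d = (0.375, -0.125).
The basis stays optimal until brackets reaches 0; allowable increase = 232 L.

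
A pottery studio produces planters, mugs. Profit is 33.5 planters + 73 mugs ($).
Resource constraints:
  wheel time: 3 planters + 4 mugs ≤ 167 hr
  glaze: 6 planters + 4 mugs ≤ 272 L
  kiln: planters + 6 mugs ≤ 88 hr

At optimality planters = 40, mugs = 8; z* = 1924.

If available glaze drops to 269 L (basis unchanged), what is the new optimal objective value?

At the optimum: wheel time uses 152 of 167 (slack = 15); glaze uses 272 of 272 (binding); kiln uses 88 of 88 (binding).
Since wheel time is not tight, its dual is 0.
The binding rows give the dual system: 6·y_glaze + 1·y_kiln = 33.5 and 4·y_glaze + 6·y_kiln = 73.
→ y_glaze = 4 and y_kiln = 9.5.
Δz = y_glaze·Δb = 4 × (-3) = -12, so new z* = 1924 − 12 = 1912.

1912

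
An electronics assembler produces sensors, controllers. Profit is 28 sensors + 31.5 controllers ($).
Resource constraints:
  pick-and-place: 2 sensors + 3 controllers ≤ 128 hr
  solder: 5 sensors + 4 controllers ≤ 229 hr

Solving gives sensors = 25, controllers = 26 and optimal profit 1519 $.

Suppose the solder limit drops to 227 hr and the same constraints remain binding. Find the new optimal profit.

1513

Both pick-and-place and solder are binding at x*.
From A_Bᵀ y = c: 2·y_pick-and-place + 5·y_solder = 28; 3·y_pick-and-place + 4·y_solder = 31.5.
→ y_pick-and-place = 6.5 and y_solder = 3.
Δz = y_solder·Δb = 3 × (-2) = -6, so new z* = 1519 − 6 = 1513.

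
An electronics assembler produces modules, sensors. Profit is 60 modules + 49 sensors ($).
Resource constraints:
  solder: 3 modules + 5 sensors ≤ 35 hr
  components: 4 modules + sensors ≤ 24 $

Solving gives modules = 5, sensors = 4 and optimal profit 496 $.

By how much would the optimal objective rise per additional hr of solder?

Check each constraint at x*: solder 35/35 (tight); components 24/24 (tight).
Dual feasibility on the basic columns requires 3·y_solder + 4·y_components = 60, 5·y_solder + 1·y_components = 49.
Solving: y_solder = 8, y_components = 9.
Shadow price of solder = 8.

8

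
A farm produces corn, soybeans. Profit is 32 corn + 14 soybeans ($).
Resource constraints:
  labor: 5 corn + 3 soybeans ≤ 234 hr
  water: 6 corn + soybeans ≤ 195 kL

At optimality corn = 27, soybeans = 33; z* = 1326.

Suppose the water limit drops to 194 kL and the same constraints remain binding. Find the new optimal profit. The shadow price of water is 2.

1324

Δb = -1, so new z* = 1326 + (2)·(-1) = 1326 − 2 = 1324.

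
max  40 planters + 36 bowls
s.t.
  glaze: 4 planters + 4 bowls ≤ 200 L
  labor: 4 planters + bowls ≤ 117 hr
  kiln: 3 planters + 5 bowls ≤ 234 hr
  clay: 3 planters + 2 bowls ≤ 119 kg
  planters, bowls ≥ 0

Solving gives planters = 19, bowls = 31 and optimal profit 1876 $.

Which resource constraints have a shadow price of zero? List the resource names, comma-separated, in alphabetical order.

glaze: 200/200 (binding)
labor: 107/117 (slack 10)
kiln: 212/234 (slack 22)
clay: 119/119 (binding)
By complementary slackness, a constraint with positive slack has shadow price 0 → kiln, labor.

kiln, labor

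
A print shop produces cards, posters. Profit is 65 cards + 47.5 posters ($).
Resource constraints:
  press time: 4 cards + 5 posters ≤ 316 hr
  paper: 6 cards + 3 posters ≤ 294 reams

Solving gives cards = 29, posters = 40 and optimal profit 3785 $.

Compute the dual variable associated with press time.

5

Check each constraint at x*: press time 316/316 (tight); paper 294/294 (tight).
From A_Bᵀ y = c: 4·y_press time + 6·y_paper = 65; 5·y_press time + 3·y_paper = 47.5.
This yields shadow prices y_press time = 5, y_paper = 7.5.
Shadow price of press time = 5.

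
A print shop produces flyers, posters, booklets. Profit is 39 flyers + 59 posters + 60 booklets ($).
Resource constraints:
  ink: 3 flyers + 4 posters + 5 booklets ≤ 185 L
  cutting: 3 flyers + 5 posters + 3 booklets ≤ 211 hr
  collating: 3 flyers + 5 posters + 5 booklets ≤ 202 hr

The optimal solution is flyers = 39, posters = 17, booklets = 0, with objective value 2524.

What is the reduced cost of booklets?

At the optimum: ink uses 185 of 185 (binding); cutting uses 202 of 211 (slack = 9); collating uses 202 of 202 (binding).
Since cutting is not tight, its dual is 0.
The binding rows give the dual system: 3·y_ink + 3·y_collating = 39 and 4·y_ink + 5·y_collating = 59.
This yields shadow prices y_ink = 6, y_collating = 7.
Reduced cost of booklets: c₃ − yᵀa₃ = 60 − (6·5 + 7·5) = 60 − 65 = -5.

-5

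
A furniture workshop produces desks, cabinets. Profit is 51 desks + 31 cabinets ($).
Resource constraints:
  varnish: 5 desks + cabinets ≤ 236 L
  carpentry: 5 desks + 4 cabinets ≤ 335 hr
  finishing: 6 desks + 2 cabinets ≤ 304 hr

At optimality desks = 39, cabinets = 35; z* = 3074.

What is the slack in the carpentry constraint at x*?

0

carpentry used = 5·39 + 4·35 = 335; slack = 335 − 335 = 0.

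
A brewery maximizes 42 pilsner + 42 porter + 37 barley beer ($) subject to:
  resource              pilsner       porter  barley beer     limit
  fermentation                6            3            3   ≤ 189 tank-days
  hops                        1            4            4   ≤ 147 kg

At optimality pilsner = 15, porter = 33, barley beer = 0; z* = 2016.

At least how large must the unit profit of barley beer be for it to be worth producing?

Check each constraint at x*: fermentation 189/189 (tight); hops 147/147 (tight).
Dual feasibility on the basic columns requires 6·y_fermentation + 1·y_hops = 42, 3·y_fermentation + 4·y_hops = 42.
Solving: y_fermentation = 6, y_hops = 6.
barley beer enters the basis when its profit ≥ yᵀa₃ = 6·3 + 6·4 = 42.

42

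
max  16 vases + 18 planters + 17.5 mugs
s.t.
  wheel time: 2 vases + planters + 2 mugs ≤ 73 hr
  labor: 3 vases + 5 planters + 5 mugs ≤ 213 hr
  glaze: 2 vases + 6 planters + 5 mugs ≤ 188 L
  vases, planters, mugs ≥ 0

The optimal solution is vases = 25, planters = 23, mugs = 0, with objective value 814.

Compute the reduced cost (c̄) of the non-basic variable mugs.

Check each constraint at x*: wheel time 73/73 (tight); labor 190/213 (slack 23); glaze 188/188 (tight).
By complementary slackness, y = 0 for the non-binding constraint.
Dual feasibility on the basic columns requires 2·y_wheel time + 2·y_glaze = 16, 1·y_wheel time + 6·y_glaze = 18.
This yields shadow prices y_wheel time = 6, y_glaze = 2.
Reduced cost of mugs: c₃ − yᵀa₃ = 17.5 − (6·2 + 2·5) = 17.5 − 22 = -4.5.

-4.5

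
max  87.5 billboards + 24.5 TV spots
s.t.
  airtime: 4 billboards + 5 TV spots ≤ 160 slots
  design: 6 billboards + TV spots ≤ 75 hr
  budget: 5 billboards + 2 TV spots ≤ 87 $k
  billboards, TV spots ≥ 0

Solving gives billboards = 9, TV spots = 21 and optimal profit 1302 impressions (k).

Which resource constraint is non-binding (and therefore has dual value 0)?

airtime

airtime: 141/160 (slack 19)
design: 75/75 (binding)
budget: 87/87 (binding)
By complementary slackness, a constraint with positive slack has shadow price 0 → airtime.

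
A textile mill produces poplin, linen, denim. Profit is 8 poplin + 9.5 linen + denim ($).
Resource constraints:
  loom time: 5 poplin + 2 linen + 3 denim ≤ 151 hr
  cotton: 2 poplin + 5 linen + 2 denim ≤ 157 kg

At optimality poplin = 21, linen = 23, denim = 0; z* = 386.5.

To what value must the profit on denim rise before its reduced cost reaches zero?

6

Both loom time and cotton are binding at x*.
From A_Bᵀ y = c: 5·y_loom time + 2·y_cotton = 8; 2·y_loom time + 5·y_cotton = 9.5.
Solving: y_loom time = 1, y_cotton = 1.5.
denim enters the basis when its profit ≥ yᵀa₃ = 1·3 + 1.5·2 = 6.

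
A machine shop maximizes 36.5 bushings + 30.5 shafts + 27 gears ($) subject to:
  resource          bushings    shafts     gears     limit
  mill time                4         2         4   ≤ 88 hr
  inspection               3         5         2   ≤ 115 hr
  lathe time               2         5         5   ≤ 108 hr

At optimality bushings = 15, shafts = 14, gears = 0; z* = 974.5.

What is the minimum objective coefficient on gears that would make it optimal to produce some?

33

Check each constraint at x*: mill time 88/88 (tight); inspection 115/115 (tight); lathe time 100/108 (slack 8).
By complementary slackness, y = 0 for the non-binding constraint.
The binding rows give the dual system: 4·y_mill time + 3·y_inspection = 36.5 and 2·y_mill time + 5·y_inspection = 30.5.
→ y_mill time = 6.5 and y_inspection = 3.5.
gears enters the basis when its profit ≥ yᵀa₃ = 6.5·4 + 3.5·2 = 33.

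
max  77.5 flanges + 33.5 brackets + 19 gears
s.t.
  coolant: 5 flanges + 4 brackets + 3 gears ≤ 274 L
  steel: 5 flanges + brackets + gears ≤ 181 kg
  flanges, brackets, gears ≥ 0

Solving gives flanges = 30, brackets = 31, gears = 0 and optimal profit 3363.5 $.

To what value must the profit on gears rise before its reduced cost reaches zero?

Both coolant and steel are binding at x*.
Dual feasibility on the basic columns requires 5·y_coolant + 5·y_steel = 77.5, 4·y_coolant + 1·y_steel = 33.5.
→ y_coolant = 6 and y_steel = 9.5.
gears enters the basis when its profit ≥ yᵀa₃ = 6·3 + 9.5·1 = 27.5.

27.5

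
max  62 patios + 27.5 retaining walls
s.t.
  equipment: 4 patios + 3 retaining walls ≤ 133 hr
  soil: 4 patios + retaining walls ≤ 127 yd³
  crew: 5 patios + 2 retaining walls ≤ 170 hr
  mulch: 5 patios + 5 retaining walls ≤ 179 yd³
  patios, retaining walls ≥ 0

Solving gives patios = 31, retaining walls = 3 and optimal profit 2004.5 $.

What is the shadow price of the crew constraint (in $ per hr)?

0

Check each constraint at x*: equipment 133/133 (tight); soil 127/127 (tight); crew 161/170 (slack 9); mulch 170/179 (slack 9).
Since crew, mulch are not tight, their duals are 0.
The binding rows give the dual system: 4·y_equipment + 4·y_soil = 62 and 3·y_equipment + 1·y_soil = 27.5.
This yields shadow prices y_equipment = 6, y_soil = 9.5.
Shadow price of crew = 0.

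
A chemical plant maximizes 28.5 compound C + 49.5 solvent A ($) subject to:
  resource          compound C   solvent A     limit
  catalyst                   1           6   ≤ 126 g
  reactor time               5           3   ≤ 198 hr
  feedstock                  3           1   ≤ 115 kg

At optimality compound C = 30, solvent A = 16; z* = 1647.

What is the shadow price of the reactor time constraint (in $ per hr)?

Binding: catalyst and reactor time. Non-binding: feedstock (9 unused).
By complementary slackness, y = 0 for the non-binding constraint.
From A_Bᵀ y = c: 1·y_catalyst + 5·y_reactor time = 28.5; 6·y_catalyst + 3·y_reactor time = 49.5.
Solving: y_catalyst = 6, y_reactor time = 4.5.
Shadow price of reactor time = 4.5.

4.5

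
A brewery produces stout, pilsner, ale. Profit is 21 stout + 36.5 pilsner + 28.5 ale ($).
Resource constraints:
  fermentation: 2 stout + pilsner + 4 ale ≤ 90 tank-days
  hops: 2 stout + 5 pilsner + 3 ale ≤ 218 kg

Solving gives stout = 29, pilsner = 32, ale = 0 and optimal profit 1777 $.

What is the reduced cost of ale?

Check each constraint at x*: fermentation 90/90 (tight); hops 218/218 (tight).
Dual feasibility on the basic columns requires 2·y_fermentation + 2·y_hops = 21, 1·y_fermentation + 5·y_hops = 36.5.
Solving: y_fermentation = 4, y_hops = 6.5.
Reduced cost of ale: c₃ − yᵀa₃ = 28.5 − (4·4 + 6.5·3) = 28.5 − 35.5 = -7.

-7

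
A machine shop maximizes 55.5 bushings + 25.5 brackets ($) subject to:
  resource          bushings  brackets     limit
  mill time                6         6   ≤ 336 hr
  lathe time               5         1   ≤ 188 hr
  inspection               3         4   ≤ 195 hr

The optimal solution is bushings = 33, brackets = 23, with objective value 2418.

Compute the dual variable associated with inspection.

0

Check each constraint at x*: mill time 336/336 (tight); lathe time 188/188 (tight); inspection 191/195 (slack 4).
Since inspection is not tight, its dual is 0.
The binding rows give the dual system: 6·y_mill time + 5·y_lathe time = 55.5 and 6·y_mill time + 1·y_lathe time = 25.5.
This yields shadow prices y_mill time = 3, y_lathe time = 7.5.
Shadow price of inspection = 0.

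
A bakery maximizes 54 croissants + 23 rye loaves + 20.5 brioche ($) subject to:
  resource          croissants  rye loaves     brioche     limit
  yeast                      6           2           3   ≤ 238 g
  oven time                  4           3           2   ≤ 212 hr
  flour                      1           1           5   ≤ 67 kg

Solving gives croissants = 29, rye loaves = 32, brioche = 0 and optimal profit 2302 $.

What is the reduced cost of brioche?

Check each constraint at x*: yeast 238/238 (tight); oven time 212/212 (tight); flour 61/67 (slack 6).
By complementary slackness, y = 0 for the non-binding constraint.
The binding rows give the dual system: 6·y_yeast + 4·y_oven time = 54 and 2·y_yeast + 3·y_oven time = 23.
→ y_yeast = 7 and y_oven time = 3.
Reduced cost of brioche: c₃ − yᵀa₃ = 20.5 − (7·3 + 3·2) = 20.5 − 27 = -6.5.

-6.5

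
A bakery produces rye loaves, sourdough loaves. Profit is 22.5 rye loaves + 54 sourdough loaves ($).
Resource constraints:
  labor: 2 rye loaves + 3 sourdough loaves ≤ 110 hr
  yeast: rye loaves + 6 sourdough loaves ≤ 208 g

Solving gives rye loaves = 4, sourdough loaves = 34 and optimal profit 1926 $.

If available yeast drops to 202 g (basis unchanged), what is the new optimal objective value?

Check each constraint at x*: labor 110/110 (tight); yeast 208/208 (tight).
From A_Bᵀ y = c: 2·y_labor + 1·y_yeast = 22.5; 3·y_labor + 6·y_yeast = 54.
This yields shadow prices y_labor = 9, y_yeast = 4.5.
Δz = y_yeast·Δb = 4.5 × (-6) = -27, so new z* = 1926 − 27 = 1899.

1899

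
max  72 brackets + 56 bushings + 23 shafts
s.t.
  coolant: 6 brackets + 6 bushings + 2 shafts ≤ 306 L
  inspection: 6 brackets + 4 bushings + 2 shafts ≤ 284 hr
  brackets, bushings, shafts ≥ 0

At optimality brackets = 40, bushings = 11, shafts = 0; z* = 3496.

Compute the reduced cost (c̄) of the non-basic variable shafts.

-1

At the optimum: coolant uses 306 of 306 (binding); inspection uses 284 of 284 (binding).
The binding rows give the dual system: 6·y_coolant + 6·y_inspection = 72 and 6·y_coolant + 4·y_inspection = 56.
→ y_coolant = 4 and y_inspection = 8.
Reduced cost of shafts: c₃ − yᵀa₃ = 23 − (4·2 + 8·2) = 23 − 24 = -1.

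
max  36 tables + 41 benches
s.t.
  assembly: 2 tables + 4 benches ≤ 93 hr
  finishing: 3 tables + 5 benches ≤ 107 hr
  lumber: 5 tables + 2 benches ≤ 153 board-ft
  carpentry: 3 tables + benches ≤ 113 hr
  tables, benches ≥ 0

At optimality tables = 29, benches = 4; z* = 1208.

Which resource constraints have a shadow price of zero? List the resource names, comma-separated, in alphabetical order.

assembly: 74/93 (slack 19)
finishing: 107/107 (binding)
lumber: 153/153 (binding)
carpentry: 91/113 (slack 22)
By complementary slackness, a constraint with positive slack has shadow price 0 → assembly, carpentry.

assembly, carpentry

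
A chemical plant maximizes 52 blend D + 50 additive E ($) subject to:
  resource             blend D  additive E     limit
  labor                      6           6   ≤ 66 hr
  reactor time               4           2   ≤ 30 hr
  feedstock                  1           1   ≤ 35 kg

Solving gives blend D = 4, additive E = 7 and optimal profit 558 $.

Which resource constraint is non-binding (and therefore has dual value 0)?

labor: 66/66 (binding)
reactor time: 30/30 (binding)
feedstock: 11/35 (slack 24)
By complementary slackness, a constraint with positive slack has shadow price 0 → feedstock.

feedstock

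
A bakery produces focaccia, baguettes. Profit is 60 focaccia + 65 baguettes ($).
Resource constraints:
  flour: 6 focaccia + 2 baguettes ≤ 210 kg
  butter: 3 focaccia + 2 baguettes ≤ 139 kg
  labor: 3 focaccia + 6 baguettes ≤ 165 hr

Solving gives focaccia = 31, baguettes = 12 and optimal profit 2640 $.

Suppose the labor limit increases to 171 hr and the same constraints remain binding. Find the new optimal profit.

2694

At the optimum: flour uses 210 of 210 (binding); butter uses 117 of 139 (slack = 22); labor uses 165 of 165 (binding).
Since butter is not tight, its dual is 0.
From A_Bᵀ y = c: 6·y_flour + 3·y_labor = 60; 2·y_flour + 6·y_labor = 65.
→ y_flour = 5.5 and y_labor = 9.
Δz = y_labor·Δb = 9 × (6) = 54, so new z* = 2640 + 54 = 2694.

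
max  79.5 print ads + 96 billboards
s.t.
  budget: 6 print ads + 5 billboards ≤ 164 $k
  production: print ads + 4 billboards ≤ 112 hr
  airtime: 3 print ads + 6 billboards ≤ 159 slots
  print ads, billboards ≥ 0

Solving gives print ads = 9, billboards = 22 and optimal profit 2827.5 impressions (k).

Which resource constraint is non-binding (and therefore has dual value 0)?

budget: 164/164 (binding)
production: 97/112 (slack 15)
airtime: 159/159 (binding)
By complementary slackness, a constraint with positive slack has shadow price 0 → production.

production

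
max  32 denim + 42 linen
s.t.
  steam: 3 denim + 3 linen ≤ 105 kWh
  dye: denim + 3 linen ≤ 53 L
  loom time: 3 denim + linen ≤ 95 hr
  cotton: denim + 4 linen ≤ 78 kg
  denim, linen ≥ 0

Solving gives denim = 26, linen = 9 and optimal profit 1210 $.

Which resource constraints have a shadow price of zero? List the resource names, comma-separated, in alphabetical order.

cotton, loom time

steam: 105/105 (binding)
dye: 53/53 (binding)
loom time: 87/95 (slack 8)
cotton: 62/78 (slack 16)
By complementary slackness, a constraint with positive slack has shadow price 0 → cotton, loom time.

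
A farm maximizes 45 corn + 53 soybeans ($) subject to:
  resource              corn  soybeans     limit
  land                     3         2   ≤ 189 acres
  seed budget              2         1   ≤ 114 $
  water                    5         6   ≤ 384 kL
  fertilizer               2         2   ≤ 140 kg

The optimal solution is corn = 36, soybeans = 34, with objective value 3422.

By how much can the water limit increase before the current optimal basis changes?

Binding constraints: water, fertilizer. The basis is B = [[5,6],[2,2]] with det -2.
Per unit increase in water, x* moves by d = (-1, 1).
The basis stays optimal until corn reaches 0; allowable increase = 36 kL.

36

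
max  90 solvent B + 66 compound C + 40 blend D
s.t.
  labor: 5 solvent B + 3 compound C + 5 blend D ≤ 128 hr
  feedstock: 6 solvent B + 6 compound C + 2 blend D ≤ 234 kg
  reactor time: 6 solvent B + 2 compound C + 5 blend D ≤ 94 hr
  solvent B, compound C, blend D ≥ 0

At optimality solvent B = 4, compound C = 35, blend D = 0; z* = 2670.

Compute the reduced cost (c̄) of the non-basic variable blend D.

Check each constraint at x*: labor 125/128 (slack 3); feedstock 234/234 (tight); reactor time 94/94 (tight).
Since labor is not tight, its dual is 0.
The binding rows give the dual system: 6·y_feedstock + 6·y_reactor time = 90 and 6·y_feedstock + 2·y_reactor time = 66.
Solving: y_feedstock = 9, y_reactor time = 6.
Reduced cost of blend D: c₃ − yᵀa₃ = 40 − (9·2 + 6·5) = 40 − 48 = -8.

-8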